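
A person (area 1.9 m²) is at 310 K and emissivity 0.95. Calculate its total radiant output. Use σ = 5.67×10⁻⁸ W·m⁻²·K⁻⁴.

P ≈ 945 W

Stefan–Boltzmann: P = εσAT⁴ = 0.95 × 5.67×10⁻⁸ × 1.90 × (310)⁴ = 0.95 × 5.67×10⁻⁸ × 1.90 × 9.24×10^9.
P = 945 W.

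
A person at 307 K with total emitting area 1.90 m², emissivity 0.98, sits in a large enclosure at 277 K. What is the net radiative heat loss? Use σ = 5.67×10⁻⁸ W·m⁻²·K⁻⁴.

Q ≈ 316 W

Q = εσA(T⁴ − T_s⁴). T⁴ − T_s⁴ = (307)⁴ − (277)⁴ = 8.88×10^9 − 5.89×10^9 = 3.00×10^9 K⁴.
Q = 0.98 × 5.67×10⁻⁸ × 1.90 × 3.00×10^9 = 316 W.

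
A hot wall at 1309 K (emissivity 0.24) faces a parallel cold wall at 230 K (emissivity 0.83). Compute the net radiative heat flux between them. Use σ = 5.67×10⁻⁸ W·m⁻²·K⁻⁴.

For two large parallel gray plates, q = σ(T₁⁴ − T₂⁴) / (1/ε₁ + 1/ε₂ − 1).
1/ε₁ + 1/ε₂ − 1 = 1/0.24 + 1/0.83 − 1 = 4.371.
T₁⁴ − T₂⁴ = 2.94×10^12 − 2.80×10^9 = 2.93×10^12 K⁴.
q = 5.67×10⁻⁸ × 2.93×10^12 / 4.371 = 38000 W/m².

q ≈ 38000 W/m²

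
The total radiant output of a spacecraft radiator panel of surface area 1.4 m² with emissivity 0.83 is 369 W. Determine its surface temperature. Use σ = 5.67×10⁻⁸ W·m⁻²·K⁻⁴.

From P = εσAT⁴, T = (P / εσA)^(1/4) = (369 / (0.83 × 5.67×10⁻⁸ × 1.40))^(1/4).
T = (5.60×10^9)^(1/4) = 274 K.

T ≈ 274 K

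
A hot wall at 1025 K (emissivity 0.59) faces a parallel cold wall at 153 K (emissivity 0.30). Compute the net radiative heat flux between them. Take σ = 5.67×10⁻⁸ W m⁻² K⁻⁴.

q ≈ 15500 W/m²

For two large parallel gray plates, q = σ(T₁⁴ − T₂⁴) / (1/ε₁ + 1/ε₂ − 1).
1/ε₁ + 1/ε₂ − 1 = 1/0.59 + 1/0.30 − 1 = 4.028.
T₁⁴ − T₂⁴ = 1.10×10^12 − 5.48×10^8 = 1.10×10^12 K⁴.
q = 5.67×10⁻⁸ × 1.10×10^12 / 4.028 = 15500 W/m².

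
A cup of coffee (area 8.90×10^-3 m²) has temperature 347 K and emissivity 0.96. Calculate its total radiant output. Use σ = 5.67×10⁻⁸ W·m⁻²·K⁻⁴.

P ≈ 7.02 W

P = εσAT⁴ = 0.96 × 5.67×10⁻⁸ × 8.90×10^-3 × (347)⁴ = 0.96 × 5.67×10⁻⁸ × 8.90×10^-3 × 1.45×10^10.
P = 7.02 W.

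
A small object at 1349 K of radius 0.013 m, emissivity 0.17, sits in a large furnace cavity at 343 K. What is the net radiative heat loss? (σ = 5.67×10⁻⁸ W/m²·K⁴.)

A = 4πr² = 4π × (0.013)² = 2.12×10^-3 m².
Q = εσA(T⁴ − T_s⁴). T⁴ − T_s⁴ = (1349)⁴ − (343)⁴ = 3.31×10^12 − 1.38×10^10 = 3.30×10^12 K⁴.
Q = 0.17 × 5.67×10⁻⁸ × 2.12×10^-3 × 3.30×10^12 = 67.5 W.

Q ≈ 67.5 W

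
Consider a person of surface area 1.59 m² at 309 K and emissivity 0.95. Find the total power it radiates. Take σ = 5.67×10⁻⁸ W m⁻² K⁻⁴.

P = εσAT⁴ = 0.95 × 5.67×10⁻⁸ × 1.59 × (309)⁴ = 0.95 × 5.67×10⁻⁸ × 1.59 × 9.12×10^9.
P = 781 W.

P ≈ 781 W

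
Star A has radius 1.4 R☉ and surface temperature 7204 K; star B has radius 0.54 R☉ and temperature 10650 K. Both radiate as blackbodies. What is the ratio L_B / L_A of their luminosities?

L = 4πR²σT⁴ ∝ R²T⁴, so L_B/L_A = (0.54/1.4)² × (10650/7204)⁴ = 0.149 × 4.78 = 0.711.

L_B/L_A ≈ 0.711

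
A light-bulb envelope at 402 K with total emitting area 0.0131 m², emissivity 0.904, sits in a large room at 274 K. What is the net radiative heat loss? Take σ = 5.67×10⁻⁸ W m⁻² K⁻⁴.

Q ≈ 13.8 W

Q = εσA(T⁴ − T_s⁴). T⁴ − T_s⁴ = (402)⁴ − (274)⁴ = 2.61×10^10 − 5.64×10^9 = 2.05×10^10 K⁴.
Q = 0.904 × 5.67×10⁻⁸ × 0.0131 × 2.05×10^10 = 13.8 W.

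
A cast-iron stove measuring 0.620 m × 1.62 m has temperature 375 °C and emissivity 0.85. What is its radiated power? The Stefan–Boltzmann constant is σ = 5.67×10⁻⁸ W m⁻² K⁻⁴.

A = 0.620 × 1.62 = 1.00 m².
375 °C = 648 K.
P = εσAT⁴ = 0.85 × 5.67×10⁻⁸ × 1.00 × (648)⁴ = 0.85 × 5.67×10⁻⁸ × 1.00 × 1.76×10^11.
P = 8540 W.

P ≈ 8540 W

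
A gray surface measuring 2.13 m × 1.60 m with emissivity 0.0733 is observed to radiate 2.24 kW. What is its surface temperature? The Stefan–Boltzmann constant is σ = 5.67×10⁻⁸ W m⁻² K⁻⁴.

A = 2.13 × 1.60 = 3.41 m².
From P = εσAT⁴, T = (P / εσA)^(1/4) = (2240 / (0.0733 × 5.67×10⁻⁸ × 3.41))^(1/4).
T = (1.58×10^11)^(1/4) = 631 K.

T ≈ 631 K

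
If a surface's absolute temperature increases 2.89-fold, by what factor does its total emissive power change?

factor ≈ 69.8

P ∝ T⁴, so the power scales as (2.89)⁴ = 69.8.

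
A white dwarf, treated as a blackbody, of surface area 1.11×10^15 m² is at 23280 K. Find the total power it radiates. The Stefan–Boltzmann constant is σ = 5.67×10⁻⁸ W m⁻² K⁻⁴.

P ≈ 1.85×10^25 W

P = σAT⁴ = 5.67×10⁻⁸ × 1.11×10^15 × (23280)⁴ = 5.67×10⁻⁸ × 1.11×10^15 × 2.94×10^17.
P = 1.85×10^25 W.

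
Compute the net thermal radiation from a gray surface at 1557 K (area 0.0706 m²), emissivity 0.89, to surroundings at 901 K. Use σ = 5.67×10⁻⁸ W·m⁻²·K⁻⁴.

Q ≈ 18600 W

Q = εσA(T⁴ − T_s⁴). T⁴ − T_s⁴ = (1557)⁴ − (901)⁴ = 5.88×10^12 − 6.59×10^11 = 5.22×10^12 K⁴.
Q = 0.89 × 5.67×10⁻⁸ × 0.0706 × 5.22×10^12 = 18600 W.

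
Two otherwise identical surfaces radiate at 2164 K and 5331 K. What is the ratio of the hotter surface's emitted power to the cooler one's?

ratio ≈ 36.8

P ∝ T⁴, so the ratio is (5331/2164)⁴ = (2.463)⁴ = 36.8.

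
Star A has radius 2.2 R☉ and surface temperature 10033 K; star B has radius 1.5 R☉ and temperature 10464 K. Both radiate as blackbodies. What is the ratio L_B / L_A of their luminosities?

L = 4πR²σT⁴ ∝ R²T⁴, so L_B/L_A = (1.5/2.2)² × (10464/10033)⁴ = 0.465 × 1.18 = 0.550.

L_B/L_A ≈ 0.550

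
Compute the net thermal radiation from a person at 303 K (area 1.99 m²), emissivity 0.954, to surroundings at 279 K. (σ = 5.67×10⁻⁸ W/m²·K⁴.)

Q = εσA(T⁴ − T_s⁴). T⁴ − T_s⁴ = (303)⁴ − (279)⁴ = 8.43×10^9 − 6.06×10^9 = 2.37×10^9 K⁴.
Q = 0.954 × 5.67×10⁻⁸ × 1.99 × 2.37×10^9 = 255 W.

Q ≈ 255 W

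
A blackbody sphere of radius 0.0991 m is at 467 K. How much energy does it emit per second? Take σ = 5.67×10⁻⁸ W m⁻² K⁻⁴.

P ≈ 333 W

A = 4πr² = 4π × (0.0991)² = 0.123 m².
P = σAT⁴ = 5.67×10⁻⁸ × 0.123 × (467)⁴ = 5.67×10⁻⁸ × 0.123 × 4.76×10^10.
P = 333 W.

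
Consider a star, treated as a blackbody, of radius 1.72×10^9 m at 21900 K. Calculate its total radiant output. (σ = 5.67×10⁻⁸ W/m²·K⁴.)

A = 4πr² = 4π × (1.72×10^9)² = 3.72×10^19 m².
P = σAT⁴ = 5.67×10⁻⁸ × 3.72×10^19 × (21900)⁴ = 5.67×10⁻⁸ × 3.72×10^19 × 2.30×10^17.
P = 4.85×10^29 W.

P ≈ 4.85×10^29 W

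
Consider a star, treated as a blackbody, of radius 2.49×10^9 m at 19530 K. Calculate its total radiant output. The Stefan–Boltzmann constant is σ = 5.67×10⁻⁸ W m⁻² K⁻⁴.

A = 4πr² = 4π × (2.49×10^9)² = 7.79×10^19 m².
P = σAT⁴ = 5.67×10⁻⁸ × 7.79×10^19 × (19530)⁴ = 5.67×10⁻⁸ × 7.79×10^19 × 1.45×10^17.
P = 6.43×10^29 W.

P ≈ 6.43×10^29 W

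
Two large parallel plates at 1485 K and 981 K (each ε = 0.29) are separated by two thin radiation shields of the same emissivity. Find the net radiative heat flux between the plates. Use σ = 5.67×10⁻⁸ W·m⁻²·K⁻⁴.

Each of the 3 gaps contributes resistance (2/ε − 1) = 2/0.29 − 1 = 5.897; total = 17.69.
q = σ(T₁⁴ − T₂⁴) / 17.69 = 5.67×10⁻⁸ × 3.94×10^12 / 17.69 = 12600 W/m².

q ≈ 12600 W/m²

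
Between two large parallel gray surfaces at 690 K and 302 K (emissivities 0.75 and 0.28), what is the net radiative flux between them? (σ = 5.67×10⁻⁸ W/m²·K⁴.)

For two large parallel gray plates, q = σ(T₁⁴ − T₂⁴) / (1/ε₁ + 1/ε₂ − 1).
1/ε₁ + 1/ε₂ − 1 = 1/0.75 + 1/0.28 − 1 = 3.905.
T₁⁴ − T₂⁴ = 2.27×10^11 − 8.32×10^9 = 2.18×10^11 K⁴.
q = 5.67×10⁻⁸ × 2.18×10^11 / 3.905 = 3170 W/m².

q ≈ 3170 W/m²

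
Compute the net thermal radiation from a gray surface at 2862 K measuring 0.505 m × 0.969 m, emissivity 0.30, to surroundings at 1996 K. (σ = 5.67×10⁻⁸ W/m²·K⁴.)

Q ≈ 4.26×10^5 W

A = 0.505 × 0.969 = 0.489 m².
Q = εσA(T⁴ − T_s⁴). T⁴ − T_s⁴ = (2862)⁴ − (1996)⁴ = 6.71×10^13 − 1.59×10^13 = 5.12×10^13 K⁴.
Q = 0.30 × 5.67×10⁻⁸ × 0.489 × 5.12×10^13 = 4.26×10^5 W.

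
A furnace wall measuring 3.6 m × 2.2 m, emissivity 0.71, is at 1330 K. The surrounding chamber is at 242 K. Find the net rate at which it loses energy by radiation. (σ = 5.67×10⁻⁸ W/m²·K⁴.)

A = 3.6 × 2.2 = 7.92 m².
Q = εσA(T⁴ − T_s⁴). T⁴ − T_s⁴ = (1330)⁴ − (242)⁴ = 3.13×10^12 − 3.43×10^9 = 3.13×10^12 K⁴.
Q = 0.71 × 5.67×10⁻⁸ × 7.92 × 3.13×10^12 = 9.97×10^5 W.

Q ≈ 9.97×10^5 W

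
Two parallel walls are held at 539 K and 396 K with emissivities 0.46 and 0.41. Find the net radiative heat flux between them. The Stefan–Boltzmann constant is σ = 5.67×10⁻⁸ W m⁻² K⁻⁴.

For two large parallel gray plates, q = σ(T₁⁴ − T₂⁴) / (1/ε₁ + 1/ε₂ − 1).
1/ε₁ + 1/ε₂ − 1 = 1/0.46 + 1/0.41 − 1 = 3.613.
T₁⁴ − T₂⁴ = 8.44×10^10 − 2.46×10^10 = 5.98×10^10 K⁴.
q = 5.67×10⁻⁸ × 5.98×10^10 / 3.613 = 939 W/m².

q ≈ 939 W/m²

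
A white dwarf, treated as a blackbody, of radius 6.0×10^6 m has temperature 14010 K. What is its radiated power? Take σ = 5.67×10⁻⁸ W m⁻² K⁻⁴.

A = 4πr² = 4π × (6.0×10^6)² = 4.52×10^14 m².
P = σAT⁴ = 5.67×10⁻⁸ × 4.52×10^14 × (14010)⁴ = 5.67×10⁻⁸ × 4.52×10^14 × 3.85×10^16.
P = 9.88×10^23 W.

P ≈ 9.88×10^23 W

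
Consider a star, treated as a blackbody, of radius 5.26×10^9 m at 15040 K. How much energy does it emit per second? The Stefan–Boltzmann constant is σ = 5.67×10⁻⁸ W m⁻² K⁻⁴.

A = 4πr² = 4π × (5.26×10^9)² = 3.48×10^20 m².
P = σAT⁴ = 5.67×10⁻⁸ × 3.48×10^20 × (15040)⁴ = 5.67×10⁻⁸ × 3.48×10^20 × 5.12×10^16.
P = 1.01×10^30 W.

P ≈ 1.01×10^30 W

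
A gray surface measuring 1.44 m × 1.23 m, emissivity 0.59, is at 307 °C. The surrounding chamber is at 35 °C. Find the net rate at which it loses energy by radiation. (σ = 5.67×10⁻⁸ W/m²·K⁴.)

Q ≈ 6170 W

A = 1.44 × 1.23 = 1.77 m².
Convert: 307 °C = 580 K; 35 °C = 308 K.
Q = εσA(T⁴ − T_s⁴). T⁴ − T_s⁴ = (580)⁴ − (308)⁴ = 1.13×10^11 − 9.00×10^9 = 1.04×10^11 K⁴.
Q = 0.59 × 5.67×10⁻⁸ × 1.77 × 1.04×10^11 = 6170 W.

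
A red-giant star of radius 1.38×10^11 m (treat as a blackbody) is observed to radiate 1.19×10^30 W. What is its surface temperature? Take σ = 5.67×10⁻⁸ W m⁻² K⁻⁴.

T ≈ 3060 K

A = 4πr² = 4π × (1.38×10^11)² = 2.39×10^23 m².
From P = σAT⁴, T = (P / σA)^(1/4) = (1.19×10^30 / (5.67×10⁻⁸ × 2.39×10^23))^(1/4).
T = (8.77×10^13)^(1/4) = 3060 K.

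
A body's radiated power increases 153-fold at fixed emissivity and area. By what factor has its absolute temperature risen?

P ∝ T⁴ ⇒ T ∝ P^(1/4), so T scales by (153)^(1/4) = 3.52.

factor ≈ 3.52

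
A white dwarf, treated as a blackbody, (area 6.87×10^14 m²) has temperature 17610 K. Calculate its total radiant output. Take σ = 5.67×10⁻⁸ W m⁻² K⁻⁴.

P ≈ 3.75×10^24 W

P = σAT⁴ = 5.67×10⁻⁸ × 6.87×10^14 × (17610)⁴ = 5.67×10⁻⁸ × 6.87×10^14 × 9.62×10^16.
P = 3.75×10^24 W.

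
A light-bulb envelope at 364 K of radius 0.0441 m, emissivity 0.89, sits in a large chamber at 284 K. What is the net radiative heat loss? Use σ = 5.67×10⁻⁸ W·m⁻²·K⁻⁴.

Q ≈ 13.6 W

A = 4πr² = 4π × (0.0441)² = 0.0244 m².
Q = εσA(T⁴ − T_s⁴). T⁴ − T_s⁴ = (364)⁴ − (284)⁴ = 1.76×10^10 − 6.51×10^9 = 1.10×10^10 K⁴.
Q = 0.89 × 5.67×10⁻⁸ × 0.0244 × 1.10×10^10 = 13.6 W.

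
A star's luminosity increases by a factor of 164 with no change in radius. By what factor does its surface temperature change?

factor ≈ 3.58

P ∝ T⁴ ⇒ T ∝ P^(1/4), so T scales by (164)^(1/4) = 3.58.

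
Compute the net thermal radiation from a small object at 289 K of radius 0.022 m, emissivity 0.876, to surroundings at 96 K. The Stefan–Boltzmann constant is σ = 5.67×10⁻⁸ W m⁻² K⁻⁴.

A = 4πr² = 4π × (0.022)² = 6.08×10^-3 m².
Q = εσA(T⁴ − T_s⁴). T⁴ − T_s⁴ = (289)⁴ − (96)⁴ = 6.98×10^9 − 8.49×10^7 = 6.89×10^9 K⁴.
Q = 0.876 × 5.67×10⁻⁸ × 6.08×10^-3 × 6.89×10^9 = 2.08 W.

Q ≈ 2.08 W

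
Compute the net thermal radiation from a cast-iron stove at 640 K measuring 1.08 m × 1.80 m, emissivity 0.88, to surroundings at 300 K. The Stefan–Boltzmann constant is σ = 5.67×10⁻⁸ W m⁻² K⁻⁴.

A = 1.08 × 1.80 = 1.94 m².
Q = εσA(T⁴ − T_s⁴). T⁴ − T_s⁴ = (640)⁴ − (300)⁴ = 1.68×10^11 − 8.10×10^9 = 1.60×10^11 K⁴.
Q = 0.88 × 5.67×10⁻⁸ × 1.94 × 1.60×10^11 = 15500 W.

Q ≈ 15500 W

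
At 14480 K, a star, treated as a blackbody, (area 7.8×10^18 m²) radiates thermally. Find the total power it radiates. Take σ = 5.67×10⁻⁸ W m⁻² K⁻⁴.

P = σAT⁴ = 5.67×10⁻⁸ × 7.80×10^18 × (14480)⁴ = 5.67×10⁻⁸ × 7.80×10^18 × 4.40×10^16.
P = 1.94×10^28 W.

P ≈ 1.94×10^28 W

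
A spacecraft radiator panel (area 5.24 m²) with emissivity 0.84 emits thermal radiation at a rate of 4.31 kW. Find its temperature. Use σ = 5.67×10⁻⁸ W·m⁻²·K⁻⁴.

From P = εσAT⁴, T = (P / εσA)^(1/4) = (4310 / (0.84 × 5.67×10⁻⁸ × 5.24))^(1/4).
T = (1.73×10^10)^(1/4) = 363 K.

T ≈ 363 K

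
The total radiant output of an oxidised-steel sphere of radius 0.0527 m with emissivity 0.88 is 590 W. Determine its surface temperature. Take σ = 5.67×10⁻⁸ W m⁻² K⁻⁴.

A = 4πr² = 4π × (0.0527)² = 0.0349 m².
From P = εσAT⁴, T = (P / εσA)^(1/4) = (590 / (0.88 × 5.67×10⁻⁸ × 0.0349))^(1/4).
T = (3.39×10^11)^(1/4) = 763 K.

T ≈ 763 K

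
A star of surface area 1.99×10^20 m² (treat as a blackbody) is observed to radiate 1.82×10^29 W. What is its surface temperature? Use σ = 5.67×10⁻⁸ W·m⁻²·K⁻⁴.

From P = σAT⁴, T = (P / σA)^(1/4) = (1.82×10^29 / (5.67×10⁻⁸ × 1.99×10^20))^(1/4).
T = (1.61×10^16)^(1/4) = 11300 K.

T ≈ 11300 K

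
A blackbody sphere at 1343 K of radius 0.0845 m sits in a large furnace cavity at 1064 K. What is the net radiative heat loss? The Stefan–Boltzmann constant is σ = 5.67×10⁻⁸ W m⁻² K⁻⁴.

A = 4πr² = 4π × (0.0845)² = 0.0897 m².
Q = σA(T⁴ − T_s⁴). T⁴ − T_s⁴ = (1343)⁴ − (1064)⁴ = 3.25×10^12 − 1.28×10^12 = 1.97×10^12 K⁴.
Q = 5.67×10⁻⁸ × 0.0897 × 1.97×10^12 = 10000 W.

Q ≈ 10000 W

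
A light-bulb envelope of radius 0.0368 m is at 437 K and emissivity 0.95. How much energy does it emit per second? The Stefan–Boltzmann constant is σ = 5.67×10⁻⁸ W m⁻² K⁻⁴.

A = 4πr² = 4π × (0.0368)² = 0.0170 m².
Stefan–Boltzmann: P = εσAT⁴ = 0.95 × 5.67×10⁻⁸ × 0.0170 × (437)⁴ = 0.95 × 5.67×10⁻⁸ × 0.0170 × 3.65×10^10.
P = 33.4 W.

P ≈ 33.4 W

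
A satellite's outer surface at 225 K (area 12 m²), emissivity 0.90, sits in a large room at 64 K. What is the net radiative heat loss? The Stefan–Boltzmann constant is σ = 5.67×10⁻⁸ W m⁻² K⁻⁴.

Q = εσA(T⁴ − T_s⁴). T⁴ − T_s⁴ = (225)⁴ − (64)⁴ = 2.56×10^9 − 1.68×10^7 = 2.55×10^9 K⁴.
Q = 0.90 × 5.67×10⁻⁸ × 12.0 × 2.55×10^9 = 1560 W.

Q ≈ 1560 W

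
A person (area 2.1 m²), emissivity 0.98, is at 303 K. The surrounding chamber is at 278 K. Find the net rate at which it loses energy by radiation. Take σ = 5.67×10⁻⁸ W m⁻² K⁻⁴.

Q ≈ 287 W

Q = εσA(T⁴ − T_s⁴). T⁴ − T_s⁴ = (303)⁴ − (278)⁴ = 8.43×10^9 − 5.97×10^9 = 2.46×10^9 K⁴.
Q = 0.98 × 5.67×10⁻⁸ × 2.10 × 2.46×10^9 = 287 W.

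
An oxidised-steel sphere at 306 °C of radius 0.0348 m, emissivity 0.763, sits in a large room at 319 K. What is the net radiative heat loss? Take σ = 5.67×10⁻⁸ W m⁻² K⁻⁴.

Q ≈ 67.2 W

A = 4πr² = 4π × (0.0348)² = 0.0152 m².
Convert: 306 °C = 579 K.
Q = εσA(T⁴ − T_s⁴). T⁴ − T_s⁴ = (579)⁴ − (319)⁴ = 1.12×10^11 − 1.04×10^10 = 1.02×10^11 K⁴.
Q = 0.763 × 5.67×10⁻⁸ × 0.0152 × 1.02×10^11 = 67.2 W.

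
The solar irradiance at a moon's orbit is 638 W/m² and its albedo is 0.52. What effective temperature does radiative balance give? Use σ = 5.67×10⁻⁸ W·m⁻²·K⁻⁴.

Power absorbed = (1−a)S·πR²; power emitted = 4πR²σT⁴. Equating and cancelling πR²:
T = ((1−a)S / 4σ)^(1/4) = (306 / (4 × 5.67×10⁻⁸))^(1/4) = (1.35×10^9)^(1/4).
T = 192 K.

T ≈ 192 K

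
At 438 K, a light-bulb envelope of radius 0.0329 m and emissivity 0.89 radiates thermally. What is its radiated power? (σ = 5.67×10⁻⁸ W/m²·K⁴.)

A = 4πr² = 4π × (0.0329)² = 0.0136 m².
Stefan–Boltzmann: P = εσAT⁴ = 0.89 × 5.67×10⁻⁸ × 0.0136 × (438)⁴ = 0.89 × 5.67×10⁻⁸ × 0.0136 × 3.68×10^10.
P = 25.3 W.

P ≈ 25.3 W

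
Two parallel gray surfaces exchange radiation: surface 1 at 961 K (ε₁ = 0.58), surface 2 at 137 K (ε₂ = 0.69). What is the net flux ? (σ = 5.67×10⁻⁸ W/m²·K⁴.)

For two large parallel gray plates, q = σ(T₁⁴ − T₂⁴) / (1/ε₁ + 1/ε₂ − 1).
1/ε₁ + 1/ε₂ − 1 = 1/0.58 + 1/0.69 − 1 = 2.173.
T₁⁴ − T₂⁴ = 8.53×10^11 − 3.52×10^8 = 8.53×10^11 K⁴.
q = 5.67×10⁻⁸ × 8.53×10^11 / 2.173 = 22200 W/m².

q ≈ 22200 W/m²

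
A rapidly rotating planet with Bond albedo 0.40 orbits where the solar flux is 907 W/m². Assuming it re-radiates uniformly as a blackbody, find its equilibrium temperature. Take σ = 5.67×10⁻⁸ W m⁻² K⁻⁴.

T ≈ 221 K

Power absorbed = (1−a)S·πR²; power emitted = 4πR²σT⁴. Equating and cancelling πR²:
T = ((1−a)S / 4σ)^(1/4) = (544 / (4 × 5.67×10⁻⁸))^(1/4) = (2.40×10^9)^(1/4).
T = 221 K.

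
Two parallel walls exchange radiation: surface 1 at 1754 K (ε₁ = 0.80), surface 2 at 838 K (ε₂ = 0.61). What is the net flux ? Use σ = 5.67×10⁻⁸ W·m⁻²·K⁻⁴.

For two large parallel gray plates, q = σ(T₁⁴ − T₂⁴) / (1/ε₁ + 1/ε₂ − 1).
1/ε₁ + 1/ε₂ − 1 = 1/0.80 + 1/0.61 − 1 = 1.889.
T₁⁴ − T₂⁴ = 9.46×10^12 − 4.93×10^11 = 8.97×10^12 K⁴.
q = 5.67×10⁻⁸ × 8.97×10^12 / 1.889 = 2.69×10^5 W/m².

q ≈ 2.69×10^5 W/m²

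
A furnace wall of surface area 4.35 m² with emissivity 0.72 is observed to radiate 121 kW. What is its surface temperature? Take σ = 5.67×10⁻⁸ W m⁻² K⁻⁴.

T ≈ 909 K

From P = εσAT⁴, T = (P / εσA)^(1/4) = (1.21×10^5 / (0.72 × 5.67×10⁻⁸ × 4.35))^(1/4).
T = (6.81×10^11)^(1/4) = 909 K.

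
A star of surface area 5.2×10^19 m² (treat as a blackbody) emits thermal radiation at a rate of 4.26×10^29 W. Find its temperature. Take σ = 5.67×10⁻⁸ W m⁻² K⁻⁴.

From P = σAT⁴, T = (P / σA)^(1/4) = (4.26×10^29 / (5.67×10⁻⁸ × 5.20×10^19))^(1/4).
T = (1.44×10^17)^(1/4) = 19500 K.

T ≈ 19500 K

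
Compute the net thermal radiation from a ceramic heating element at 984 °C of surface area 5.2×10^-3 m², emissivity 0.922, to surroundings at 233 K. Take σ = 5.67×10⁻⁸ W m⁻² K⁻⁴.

Convert: 984 °C = 1257 K.
Q = εσA(T⁴ − T_s⁴). T⁴ − T_s⁴ = (1257)⁴ − (233)⁴ = 2.50×10^12 − 2.95×10^9 = 2.49×10^12 K⁴.
Q = 0.922 × 5.67×10⁻⁸ × 5.20×10^-3 × 2.49×10^12 = 678 W.

Q ≈ 678 W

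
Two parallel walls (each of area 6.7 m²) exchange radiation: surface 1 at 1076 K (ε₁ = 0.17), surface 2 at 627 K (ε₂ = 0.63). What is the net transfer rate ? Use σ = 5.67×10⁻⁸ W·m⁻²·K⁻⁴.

For two large parallel gray plates, q = σ(T₁⁴ − T₂⁴) / (1/ε₁ + 1/ε₂ − 1).
1/ε₁ + 1/ε₂ − 1 = 1/0.17 + 1/0.63 − 1 = 6.470.
T₁⁴ − T₂⁴ = 1.34×10^12 − 1.55×10^11 = 1.19×10^12 K⁴.
q = 5.67×10⁻⁸ × 1.19×10^12 / 6.470 = 10400 W/m².
Q = q·A = 10400 × 6.7 = 69600 W.

Q ≈ 69600 W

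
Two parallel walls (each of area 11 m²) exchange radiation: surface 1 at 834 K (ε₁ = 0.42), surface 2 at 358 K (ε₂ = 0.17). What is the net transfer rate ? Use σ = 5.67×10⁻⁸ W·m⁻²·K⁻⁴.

For two large parallel gray plates, q = σ(T₁⁴ − T₂⁴) / (1/ε₁ + 1/ε₂ − 1).
1/ε₁ + 1/ε₂ − 1 = 1/0.42 + 1/0.17 − 1 = 7.263.
T₁⁴ − T₂⁴ = 4.84×10^11 − 1.64×10^10 = 4.67×10^11 K⁴.
q = 5.67×10⁻⁸ × 4.67×10^11 / 7.263 = 3650 W/m².
Q = q·A = 3650 × 11 = 40100 W.

Q ≈ 40100 W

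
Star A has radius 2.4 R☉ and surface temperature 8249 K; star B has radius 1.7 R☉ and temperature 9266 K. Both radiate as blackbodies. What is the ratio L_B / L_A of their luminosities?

L = 4πR²σT⁴ ∝ R²T⁴, so L_B/L_A = (1.7/2.4)² × (9266/8249)⁴ = 0.502 × 1.59 = 0.799.

L_B/L_A ≈ 0.799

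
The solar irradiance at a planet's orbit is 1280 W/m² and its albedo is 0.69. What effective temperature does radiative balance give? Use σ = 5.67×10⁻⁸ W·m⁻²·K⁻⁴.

Power absorbed = (1−a)S·πR²; power emitted = 4πR²σT⁴. Equating and cancelling πR²:
T = ((1−a)S / 4σ)^(1/4) = (397 / (4 × 5.67×10⁻⁸))^(1/4) = (1.75×10^9)^(1/4).
T = 205 K.

T ≈ 205 K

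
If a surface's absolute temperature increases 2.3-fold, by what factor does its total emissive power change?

factor ≈ 28.0

P ∝ T⁴, so the power scales as (2.3)⁴ = 28.0.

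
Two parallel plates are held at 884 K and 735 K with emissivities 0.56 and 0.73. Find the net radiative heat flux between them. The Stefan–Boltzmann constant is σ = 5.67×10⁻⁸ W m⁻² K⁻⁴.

q ≈ 8390 W/m²

For two large parallel gray plates, q = σ(T₁⁴ − T₂⁴) / (1/ε₁ + 1/ε₂ − 1).
1/ε₁ + 1/ε₂ − 1 = 1/0.56 + 1/0.73 − 1 = 2.156.
T₁⁴ − T₂⁴ = 6.11×10^11 − 2.92×10^11 = 3.19×10^11 K⁴.
q = 5.67×10⁻⁸ × 3.19×10^11 / 2.156 = 8390 W/m².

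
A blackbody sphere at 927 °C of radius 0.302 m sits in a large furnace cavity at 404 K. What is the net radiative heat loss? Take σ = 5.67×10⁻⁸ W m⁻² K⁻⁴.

A = 4πr² = 4π × (0.302)² = 1.15 m².
Convert: 927 °C = 1200 K.
Q = σA(T⁴ − T_s⁴). T⁴ − T_s⁴ = (1200)⁴ − (404)⁴ = 2.07×10^12 − 2.66×10^10 = 2.05×10^12 K⁴.
Q = 5.67×10⁻⁸ × 1.15 × 2.05×10^12 = 1.33×10^5 W.

Q ≈ 1.33×10^5 W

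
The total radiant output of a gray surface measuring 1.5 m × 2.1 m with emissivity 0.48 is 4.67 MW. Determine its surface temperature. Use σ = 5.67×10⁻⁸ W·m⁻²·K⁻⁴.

T ≈ 2720 K

A = 1.5 × 2.1 = 3.15 m².
From P = εσAT⁴, T = (P / εσA)^(1/4) = (4.67×10^6 / (0.48 × 5.67×10⁻⁸ × 3.15))^(1/4).
T = (5.45×10^13)^(1/4) = 2720 K.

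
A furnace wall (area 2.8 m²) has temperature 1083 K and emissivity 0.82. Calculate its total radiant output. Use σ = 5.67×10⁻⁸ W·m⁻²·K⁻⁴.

P = εσAT⁴ = 0.82 × 5.67×10⁻⁸ × 2.80 × (1083)⁴ = 0.82 × 5.67×10⁻⁸ × 2.80 × 1.38×10^12.
P = 1.79×10^5 W.

P ≈ 1.79×10^5 W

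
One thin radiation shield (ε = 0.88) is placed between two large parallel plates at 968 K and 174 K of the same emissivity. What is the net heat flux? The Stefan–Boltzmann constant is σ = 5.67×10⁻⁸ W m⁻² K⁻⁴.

q ≈ 19500 W/m²

Each of the 2 gaps contributes resistance (2/ε − 1) = 2/0.88 − 1 = 1.273; total = 2.545.
q = σ(T₁⁴ − T₂⁴) / 2.545 = 5.67×10⁻⁸ × 8.77×10^11 / 2.545 = 19500 W/m².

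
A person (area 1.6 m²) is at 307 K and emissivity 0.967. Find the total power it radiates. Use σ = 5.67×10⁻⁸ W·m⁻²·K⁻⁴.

P = εσAT⁴ = 0.967 × 5.67×10⁻⁸ × 1.60 × (307)⁴ = 0.967 × 5.67×10⁻⁸ × 1.60 × 8.88×10^9.
P = 779 W.

P ≈ 779 W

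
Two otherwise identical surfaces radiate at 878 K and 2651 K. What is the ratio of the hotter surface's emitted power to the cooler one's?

ratio ≈ 83.1

P ∝ T⁴, so the ratio is (2651/878)⁴ = (3.019)⁴ = 83.1.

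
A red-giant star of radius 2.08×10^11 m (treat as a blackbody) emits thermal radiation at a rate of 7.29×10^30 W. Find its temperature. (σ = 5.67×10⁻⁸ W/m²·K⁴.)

T ≈ 3920 K

A = 4πr² = 4π × (2.08×10^11)² = 5.44×10^23 m².
From P = σAT⁴, T = (P / σA)^(1/4) = (7.29×10^30 / (5.67×10⁻⁸ × 5.44×10^23))^(1/4).
T = (2.36×10^14)^(1/4) = 3920 K.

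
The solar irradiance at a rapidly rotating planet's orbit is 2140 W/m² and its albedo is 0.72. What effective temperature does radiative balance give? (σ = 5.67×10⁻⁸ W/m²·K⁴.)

T ≈ 227 K

Power absorbed = (1−a)S·πR²; power emitted = 4πR²σT⁴. Equating and cancelling πR²:
T = ((1−a)S / 4σ)^(1/4) = (599 / (4 × 5.67×10⁻⁸))^(1/4) = (2.64×10^9)^(1/4).
T = 227 K.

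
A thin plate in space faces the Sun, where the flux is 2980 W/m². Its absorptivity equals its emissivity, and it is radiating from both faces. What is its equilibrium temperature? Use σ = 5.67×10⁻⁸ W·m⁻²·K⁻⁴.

Absorbed flux αS = emitted flux 2εσT⁴ per unit area; with α = ε this gives T = (S/2σ)^(1/4).
T = (2980 / (2 × 5.67×10⁻⁸))^(1/4) = (2.63×10^10)^(1/4).
T = 403 K.

T ≈ 403 K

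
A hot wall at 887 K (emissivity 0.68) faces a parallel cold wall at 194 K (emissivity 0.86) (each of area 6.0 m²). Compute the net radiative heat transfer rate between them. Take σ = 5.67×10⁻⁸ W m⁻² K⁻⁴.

Q ≈ 1.29×10^5 W

For two large parallel gray plates, q = σ(T₁⁴ − T₂⁴) / (1/ε₁ + 1/ε₂ − 1).
1/ε₁ + 1/ε₂ − 1 = 1/0.68 + 1/0.86 − 1 = 1.633.
T₁⁴ − T₂⁴ = 6.19×10^11 − 1.42×10^9 = 6.18×10^11 K⁴.
q = 5.67×10⁻⁸ × 6.18×10^11 / 1.633 = 21400 W/m².
Q = q·A = 21400 × 6.0 = 1.29×10^5 W.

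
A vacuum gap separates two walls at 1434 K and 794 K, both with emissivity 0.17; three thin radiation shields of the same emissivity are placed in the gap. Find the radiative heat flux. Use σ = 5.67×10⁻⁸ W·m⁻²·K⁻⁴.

q ≈ 5040 W/m²

Each of the 4 gaps contributes resistance (2/ε − 1) = 2/0.17 − 1 = 10.76; total = 43.06.
q = σ(T₁⁴ − T₂⁴) / 43.06 = 5.67×10⁻⁸ × 3.83×10^12 / 43.06 = 5040 W/m².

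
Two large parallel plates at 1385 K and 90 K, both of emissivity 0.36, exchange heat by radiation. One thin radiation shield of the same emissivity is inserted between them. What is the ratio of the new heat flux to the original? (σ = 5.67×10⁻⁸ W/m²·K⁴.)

ratio ≈ 0.500

With N identical shields there are N+1 = 2 gaps in series, each with the same radiative resistance, so the flux falls to 1/(N+1) of its unshielded value.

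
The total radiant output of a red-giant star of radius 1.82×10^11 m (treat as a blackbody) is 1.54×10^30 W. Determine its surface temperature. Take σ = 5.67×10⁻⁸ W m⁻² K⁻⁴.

T ≈ 2840 K

A = 4πr² = 4π × (1.82×10^11)² = 4.16×10^23 m².
From P = σAT⁴, T = (P / σA)^(1/4) = (1.54×10^30 / (5.67×10⁻⁸ × 4.16×10^23))^(1/4).
T = (6.53×10^13)^(1/4) = 2840 K.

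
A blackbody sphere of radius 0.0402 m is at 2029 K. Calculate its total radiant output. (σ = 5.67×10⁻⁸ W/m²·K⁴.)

P ≈ 19500 W

A = 4πr² = 4π × (0.0402)² = 0.0203 m².
P = σAT⁴ = 5.67×10⁻⁸ × 0.0203 × (2029)⁴ = 5.67×10⁻⁸ × 0.0203 × 1.69×10^13.
P = 19500 W.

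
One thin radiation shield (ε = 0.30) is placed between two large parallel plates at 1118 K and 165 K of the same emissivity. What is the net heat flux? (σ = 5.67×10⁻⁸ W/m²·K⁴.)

q ≈ 7810 W/m²

Each of the 2 gaps contributes resistance (2/ε − 1) = 2/0.30 − 1 = 5.667; total = 11.33.
q = σ(T₁⁴ − T₂⁴) / 11.33 = 5.67×10⁻⁸ × 1.56×10^12 / 11.33 = 7810 W/m².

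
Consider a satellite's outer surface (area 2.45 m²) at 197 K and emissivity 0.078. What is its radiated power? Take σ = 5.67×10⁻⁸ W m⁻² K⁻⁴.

Stefan–Boltzmann: P = εσAT⁴ = 0.078 × 5.67×10⁻⁸ × 2.45 × (197)⁴ = 0.078 × 5.67×10⁻⁸ × 2.45 × 1.51×10^9.
P = 16.3 W.

P ≈ 16.3 W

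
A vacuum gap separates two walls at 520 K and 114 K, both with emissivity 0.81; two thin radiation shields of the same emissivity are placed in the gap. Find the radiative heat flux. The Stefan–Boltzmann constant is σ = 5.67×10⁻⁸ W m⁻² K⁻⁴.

q ≈ 938 W/m²

Each of the 3 gaps contributes resistance (2/ε − 1) = 2/0.81 − 1 = 1.469; total = 4.407.
q = σ(T₁⁴ − T₂⁴) / 4.407 = 5.67×10⁻⁸ × 7.29×10^10 / 4.407 = 938 W/m².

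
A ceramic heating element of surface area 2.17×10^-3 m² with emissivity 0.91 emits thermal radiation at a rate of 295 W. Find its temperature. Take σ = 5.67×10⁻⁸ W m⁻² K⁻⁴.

T ≈ 1270 K

From P = εσAT⁴, T = (P / εσA)^(1/4) = (295 / (0.91 × 5.67×10⁻⁸ × 2.17×10^-3))^(1/4).
T = (2.63×10^12)^(1/4) = 1270 K.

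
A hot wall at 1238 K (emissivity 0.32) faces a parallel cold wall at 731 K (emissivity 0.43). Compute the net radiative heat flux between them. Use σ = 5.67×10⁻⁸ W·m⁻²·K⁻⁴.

For two large parallel gray plates, q = σ(T₁⁴ − T₂⁴) / (1/ε₁ + 1/ε₂ − 1).
1/ε₁ + 1/ε₂ − 1 = 1/0.32 + 1/0.43 − 1 = 4.451.
T₁⁴ − T₂⁴ = 2.35×10^12 − 2.86×10^11 = 2.06×10^12 K⁴.
q = 5.67×10⁻⁸ × 2.06×10^12 / 4.451 = 26300 W/m².

q ≈ 26300 W/m²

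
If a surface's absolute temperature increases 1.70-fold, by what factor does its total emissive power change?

P ∝ T⁴, so the power scales as (1.70)⁴ = 8.35.

factor ≈ 8.35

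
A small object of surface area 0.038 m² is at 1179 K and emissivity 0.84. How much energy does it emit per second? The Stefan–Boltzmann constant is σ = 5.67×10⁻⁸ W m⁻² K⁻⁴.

P ≈ 3500 W

Stefan–Boltzmann: P = εσAT⁴ = 0.84 × 5.67×10⁻⁸ × 0.0380 × (1179)⁴ = 0.84 × 5.67×10⁻⁸ × 0.0380 × 1.93×10^12.
P = 3500 W.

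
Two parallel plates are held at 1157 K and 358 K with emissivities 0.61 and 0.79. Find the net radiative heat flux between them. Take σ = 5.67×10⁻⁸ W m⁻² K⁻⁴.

q ≈ 52800 W/m²

For two large parallel gray plates, q = σ(T₁⁴ − T₂⁴) / (1/ε₁ + 1/ε₂ − 1).
1/ε₁ + 1/ε₂ − 1 = 1/0.61 + 1/0.79 − 1 = 1.905.
T₁⁴ − T₂⁴ = 1.79×10^12 − 1.64×10^10 = 1.78×10^12 K⁴.
q = 5.67×10⁻⁸ × 1.78×10^12 / 1.905 = 52800 W/m².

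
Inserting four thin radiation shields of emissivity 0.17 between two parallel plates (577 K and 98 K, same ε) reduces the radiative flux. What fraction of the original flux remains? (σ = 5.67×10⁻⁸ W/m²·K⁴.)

ratio ≈ 0.200

With N identical shields there are N+1 = 5 gaps in series, each with the same radiative resistance, so the flux falls to 1/(N+1) of its unshielded value.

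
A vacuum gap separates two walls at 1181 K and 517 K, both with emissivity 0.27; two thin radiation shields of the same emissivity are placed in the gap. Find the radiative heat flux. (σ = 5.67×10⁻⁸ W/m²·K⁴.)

q ≈ 5530 W/m²

Each of the 3 gaps contributes resistance (2/ε − 1) = 2/0.27 − 1 = 6.407; total = 19.22.
q = σ(T₁⁴ − T₂⁴) / 19.22 = 5.67×10⁻⁸ × 1.87×10^12 / 19.22 = 5530 W/m².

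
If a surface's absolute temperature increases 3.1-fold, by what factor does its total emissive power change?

P ∝ T⁴, so the power scales as (3.1)⁴ = 92.4.

factor ≈ 92.4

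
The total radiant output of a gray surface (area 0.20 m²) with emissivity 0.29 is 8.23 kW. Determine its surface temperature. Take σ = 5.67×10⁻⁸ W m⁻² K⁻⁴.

From P = εσAT⁴, T = (P / εσA)^(1/4) = (8230 / (0.29 × 5.67×10⁻⁸ × 0.200))^(1/4).
T = (2.50×10^12)^(1/4) = 1260 K.

T ≈ 1260 K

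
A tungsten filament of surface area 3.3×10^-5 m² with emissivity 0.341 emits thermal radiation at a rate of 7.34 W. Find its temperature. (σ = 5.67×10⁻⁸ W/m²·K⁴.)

From P = εσAT⁴, T = (P / εσA)^(1/4) = (7.34 / (0.341 × 5.67×10⁻⁸ × 3.30×10^-5))^(1/4).
T = (1.15×10^13)^(1/4) = 1840 K.

T ≈ 1840 K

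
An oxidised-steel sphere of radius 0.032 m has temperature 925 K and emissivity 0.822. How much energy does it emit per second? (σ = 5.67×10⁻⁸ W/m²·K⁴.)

P ≈ 439 W

A = 4πr² = 4π × (0.032)² = 0.0129 m².
Stefan–Boltzmann: P = εσAT⁴ = 0.822 × 5.67×10⁻⁸ × 0.0129 × (925)⁴ = 0.822 × 5.67×10⁻⁸ × 0.0129 × 7.32×10^11.
P = 439 W.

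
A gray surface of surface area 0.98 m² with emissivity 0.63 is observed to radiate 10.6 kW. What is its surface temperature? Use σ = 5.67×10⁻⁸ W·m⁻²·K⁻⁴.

T ≈ 742 K

From P = εσAT⁴, T = (P / εσA)^(1/4) = (10600 / (0.63 × 5.67×10⁻⁸ × 0.980))^(1/4).
T = (3.03×10^11)^(1/4) = 742 K.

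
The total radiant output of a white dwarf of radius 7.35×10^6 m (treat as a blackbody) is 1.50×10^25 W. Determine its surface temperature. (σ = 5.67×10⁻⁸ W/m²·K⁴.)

T ≈ 25000 K

A = 4πr² = 4π × (7.35×10^6)² = 6.79×10^14 m².
From P = σAT⁴, T = (P / σA)^(1/4) = (1.50×10^25 / (5.67×10⁻⁸ × 6.79×10^14))^(1/4).
T = (3.90×10^17)^(1/4) = 25000 K.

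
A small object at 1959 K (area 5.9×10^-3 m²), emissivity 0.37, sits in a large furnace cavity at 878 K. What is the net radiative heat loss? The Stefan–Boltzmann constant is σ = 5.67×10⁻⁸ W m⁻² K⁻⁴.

Q ≈ 1750 W

Q = εσA(T⁴ − T_s⁴). T⁴ − T_s⁴ = (1959)⁴ − (878)⁴ = 1.47×10^13 − 5.94×10^11 = 1.41×10^13 K⁴.
Q = 0.37 × 5.67×10⁻⁸ × 5.90×10^-3 × 1.41×10^13 = 1750 W.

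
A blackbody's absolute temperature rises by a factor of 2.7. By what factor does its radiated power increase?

factor ≈ 53.1

P ∝ T⁴, so the power scales as (2.7)⁴ = 53.1.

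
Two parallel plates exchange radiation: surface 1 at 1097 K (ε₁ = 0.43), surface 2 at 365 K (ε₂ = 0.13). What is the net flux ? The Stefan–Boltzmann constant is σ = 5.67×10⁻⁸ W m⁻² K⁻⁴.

For two large parallel gray plates, q = σ(T₁⁴ − T₂⁴) / (1/ε₁ + 1/ε₂ − 1).
1/ε₁ + 1/ε₂ − 1 = 1/0.43 + 1/0.13 − 1 = 9.018.
T₁⁴ − T₂⁴ = 1.45×10^12 − 1.77×10^10 = 1.43×10^12 K⁴.
q = 5.67×10⁻⁸ × 1.43×10^12 / 9.018 = 8990 W/m².

q ≈ 8990 W/m²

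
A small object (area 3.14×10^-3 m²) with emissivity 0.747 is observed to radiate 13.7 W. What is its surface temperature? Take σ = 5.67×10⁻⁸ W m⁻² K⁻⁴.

T ≈ 567 K

From P = εσAT⁴, T = (P / εσA)^(1/4) = (13.7 / (0.747 × 5.67×10⁻⁸ × 3.14×10^-3))^(1/4).
T = (1.03×10^11)^(1/4) = 567 K.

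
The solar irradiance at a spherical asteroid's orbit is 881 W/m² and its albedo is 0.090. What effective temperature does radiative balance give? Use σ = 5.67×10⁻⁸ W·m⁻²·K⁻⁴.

Power absorbed = (1−a)S·πR²; power emitted = 4πR²σT⁴. Equating and cancelling πR²:
T = ((1−a)S / 4σ)^(1/4) = (802 / (4 × 5.67×10⁻⁸))^(1/4) = (3.53×10^9)^(1/4).
T = 244 K.

T ≈ 244 K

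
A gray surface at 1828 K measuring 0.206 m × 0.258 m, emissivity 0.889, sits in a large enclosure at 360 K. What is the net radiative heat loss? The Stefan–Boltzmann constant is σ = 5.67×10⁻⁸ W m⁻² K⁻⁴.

Q ≈ 29900 W

A = 0.206 × 0.258 = 0.0531 m².
Q = εσA(T⁴ − T_s⁴). T⁴ − T_s⁴ = (1828)⁴ − (360)⁴ = 1.12×10^13 − 1.68×10^10 = 1.11×10^13 K⁴.
Q = 0.889 × 5.67×10⁻⁸ × 0.0531 × 1.11×10^13 = 29900 W.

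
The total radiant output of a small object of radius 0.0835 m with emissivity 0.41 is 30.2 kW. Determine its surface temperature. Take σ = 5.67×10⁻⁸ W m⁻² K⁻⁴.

T ≈ 1960 K

A = 4πr² = 4π × (0.0835)² = 0.0876 m².
From P = εσAT⁴, T = (P / εσA)^(1/4) = (30200 / (0.41 × 5.67×10⁻⁸ × 0.0876))^(1/4).
T = (1.48×10^13)^(1/4) = 1960 K.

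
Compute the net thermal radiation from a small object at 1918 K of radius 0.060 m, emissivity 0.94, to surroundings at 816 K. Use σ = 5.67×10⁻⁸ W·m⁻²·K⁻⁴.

Q ≈ 31600 W

A = 4πr² = 4π × (0.060)² = 0.0452 m².
Q = εσA(T⁴ − T_s⁴). T⁴ − T_s⁴ = (1918)⁴ − (816)⁴ = 1.35×10^13 − 4.43×10^11 = 1.31×10^13 K⁴.
Q = 0.94 × 5.67×10⁻⁸ × 0.0452 × 1.31×10^13 = 31600 W.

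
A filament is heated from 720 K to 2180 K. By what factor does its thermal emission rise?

P ∝ T⁴, so the ratio is (2180/720)⁴ = (3.028)⁴ = 84.0.

ratio ≈ 84.0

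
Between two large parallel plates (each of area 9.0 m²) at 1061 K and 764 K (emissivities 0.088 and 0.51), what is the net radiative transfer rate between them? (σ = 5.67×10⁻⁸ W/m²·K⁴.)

Q ≈ 38400 W

For two large parallel gray plates, q = σ(T₁⁴ − T₂⁴) / (1/ε₁ + 1/ε₂ − 1).
1/ε₁ + 1/ε₂ − 1 = 1/0.088 + 1/0.51 − 1 = 12.32.
T₁⁴ − T₂⁴ = 1.27×10^12 − 3.41×10^11 = 9.27×10^11 K⁴.
q = 5.67×10⁻⁸ × 9.27×10^11 / 12.32 = 4260 W/m².
Q = q·A = 4260 × 9.0 = 38400 W.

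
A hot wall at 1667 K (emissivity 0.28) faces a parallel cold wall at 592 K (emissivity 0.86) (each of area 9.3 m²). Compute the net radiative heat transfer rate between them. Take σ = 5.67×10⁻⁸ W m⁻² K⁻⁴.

Q ≈ 1.07×10^6 W

For two large parallel gray plates, q = σ(T₁⁴ − T₂⁴) / (1/ε₁ + 1/ε₂ − 1).
1/ε₁ + 1/ε₂ − 1 = 1/0.28 + 1/0.86 − 1 = 3.734.
T₁⁴ − T₂⁴ = 7.72×10^12 − 1.23×10^11 = 7.60×10^12 K⁴.
q = 5.67×10⁻⁸ × 7.60×10^12 / 3.734 = 1.15×10^5 W/m².
Q = q·A = 1.15×10^5 × 9.3 = 1.07×10^6 W.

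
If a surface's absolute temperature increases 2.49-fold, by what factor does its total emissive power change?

factor ≈ 38.4

P ∝ T⁴, so the power scales as (2.49)⁴ = 38.4.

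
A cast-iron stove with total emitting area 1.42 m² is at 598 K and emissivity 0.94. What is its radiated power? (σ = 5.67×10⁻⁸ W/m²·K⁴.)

P ≈ 9680 W

Stefan–Boltzmann: P = εσAT⁴ = 0.94 × 5.67×10⁻⁸ × 1.42 × (598)⁴ = 0.94 × 5.67×10⁻⁸ × 1.42 × 1.28×10^11.
P = 9680 W.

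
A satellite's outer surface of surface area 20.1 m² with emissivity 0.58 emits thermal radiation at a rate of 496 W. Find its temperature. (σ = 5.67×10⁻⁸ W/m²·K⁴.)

From P = εσAT⁴, T = (P / εσA)^(1/4) = (496 / (0.58 × 5.67×10⁻⁸ × 20.1))^(1/4).
T = (7.50×10^8)^(1/4) = 166 K.

T ≈ 166 K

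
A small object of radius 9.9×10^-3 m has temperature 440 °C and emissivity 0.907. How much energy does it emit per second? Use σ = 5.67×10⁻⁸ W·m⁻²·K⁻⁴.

A = 4πr² = 4π × (9.9×10^-3)² = 1.23×10^-3 m².
440 °C = 713 K.
Stefan–Boltzmann: P = εσAT⁴ = 0.907 × 5.67×10⁻⁸ × 1.23×10^-3 × (713)⁴ = 0.907 × 5.67×10⁻⁸ × 1.23×10^-3 × 2.58×10^11.
P = 16.4 W.

P ≈ 16.4 W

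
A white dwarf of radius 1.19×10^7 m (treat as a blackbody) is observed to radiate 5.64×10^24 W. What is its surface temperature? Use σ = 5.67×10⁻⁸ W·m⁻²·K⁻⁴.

T ≈ 15400 K

A = 4πr² = 4π × (1.19×10^7)² = 1.78×10^15 m².
From P = σAT⁴, T = (P / σA)^(1/4) = (5.64×10^24 / (5.67×10⁻⁸ × 1.78×10^15))^(1/4).
T = (5.59×10^16)^(1/4) = 15400 K.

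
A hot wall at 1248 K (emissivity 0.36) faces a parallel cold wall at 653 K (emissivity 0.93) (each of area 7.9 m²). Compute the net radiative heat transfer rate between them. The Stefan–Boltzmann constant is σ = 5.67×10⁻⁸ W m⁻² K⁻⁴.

For two large parallel gray plates, q = σ(T₁⁴ − T₂⁴) / (1/ε₁ + 1/ε₂ − 1).
1/ε₁ + 1/ε₂ − 1 = 1/0.36 + 1/0.93 − 1 = 2.853.
T₁⁴ − T₂⁴ = 2.43×10^12 − 1.82×10^11 = 2.24×10^12 K⁴.
q = 5.67×10⁻⁸ × 2.24×10^12 / 2.853 = 44600 W/m².
Q = q·A = 44600 × 7.9 = 3.52×10^5 W.

Q ≈ 3.52×10^5 W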